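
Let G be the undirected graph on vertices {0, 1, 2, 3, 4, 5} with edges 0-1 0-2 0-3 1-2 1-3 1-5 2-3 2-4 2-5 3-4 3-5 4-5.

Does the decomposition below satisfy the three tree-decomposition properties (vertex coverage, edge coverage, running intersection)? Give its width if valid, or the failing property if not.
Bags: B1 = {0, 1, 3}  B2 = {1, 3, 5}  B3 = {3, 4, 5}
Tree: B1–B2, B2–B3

A tree decomposition must satisfy three properties: every vertex lies in some bag; for every edge, both endpoints lie together in some bag; and for every vertex, the bags containing it form a connected subtree. Here vertex 2 appears in no bag, so the decomposition is invalid.

No — vertex 2 appears in no bag.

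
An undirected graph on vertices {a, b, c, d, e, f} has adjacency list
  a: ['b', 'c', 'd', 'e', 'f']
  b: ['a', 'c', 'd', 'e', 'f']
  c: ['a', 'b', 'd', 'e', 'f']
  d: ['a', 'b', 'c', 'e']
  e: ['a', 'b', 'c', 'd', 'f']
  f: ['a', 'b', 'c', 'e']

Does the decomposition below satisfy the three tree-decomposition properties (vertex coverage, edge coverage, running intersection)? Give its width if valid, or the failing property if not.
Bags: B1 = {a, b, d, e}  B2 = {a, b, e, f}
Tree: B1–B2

No — vertex c appears in no bag.

A tree decomposition must satisfy three properties: every vertex lies in some bag; for every edge, both endpoints lie together in some bag; and for every vertex, the bags containing it form a connected subtree. Here vertex c appears in no bag, so the decomposition is invalid.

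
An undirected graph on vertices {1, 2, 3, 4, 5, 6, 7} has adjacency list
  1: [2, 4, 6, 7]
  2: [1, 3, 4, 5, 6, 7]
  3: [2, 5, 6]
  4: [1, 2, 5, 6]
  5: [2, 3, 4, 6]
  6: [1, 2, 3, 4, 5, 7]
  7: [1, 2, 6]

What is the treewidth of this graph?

A width-3 tree decomposition is:
Bags: B1 = {1, 2, 6, 7}  B2 = {1, 2, 4, 6}  B3 = {2, 4, 5, 6}  B4 = {2, 3, 5, 6}
Tree: B1–B2, B2–B3, B3–B4
Every bag has size at most 4, so the width is 4 − 1 = 3 and tw(G) ≤ 3. On the other hand G contains the 4-clique {1, 2, 4, 6}. A clique must lie in a single bag of any decomposition, so no decomposition can have width below 3. The upper and lower bounds meet at 3, so that is the treewidth.

3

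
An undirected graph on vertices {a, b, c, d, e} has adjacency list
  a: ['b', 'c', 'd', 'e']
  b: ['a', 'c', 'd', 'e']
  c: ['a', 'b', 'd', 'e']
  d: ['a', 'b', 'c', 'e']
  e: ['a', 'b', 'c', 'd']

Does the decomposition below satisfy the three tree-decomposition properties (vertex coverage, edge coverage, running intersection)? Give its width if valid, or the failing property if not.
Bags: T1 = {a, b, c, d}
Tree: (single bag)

No — vertex e appears in no bag.

A tree decomposition must satisfy three properties: every vertex lies in some bag; for every edge, both endpoints lie together in some bag; and for every vertex, the bags containing it form a connected subtree. Here vertex e appears in no bag, so the decomposition is invalid.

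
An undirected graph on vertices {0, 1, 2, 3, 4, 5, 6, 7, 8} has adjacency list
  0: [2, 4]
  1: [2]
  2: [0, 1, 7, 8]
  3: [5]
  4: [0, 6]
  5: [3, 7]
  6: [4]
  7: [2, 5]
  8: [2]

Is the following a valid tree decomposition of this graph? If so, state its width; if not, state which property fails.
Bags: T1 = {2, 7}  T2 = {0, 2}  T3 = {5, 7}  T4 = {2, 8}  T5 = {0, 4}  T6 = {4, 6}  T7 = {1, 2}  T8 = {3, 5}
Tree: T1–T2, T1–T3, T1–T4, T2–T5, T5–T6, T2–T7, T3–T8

Yes; width 1.

Vertex coverage: the bags together contain {0, 1, 2, 3, 4, 5, 6, 7, 8}, the full vertex set. Edge coverage: each edge of G has both endpoints in at least one bag. Running intersection: for every vertex, the bags containing it form a connected subtree. All three properties hold, so this is a valid tree decomposition of width max|bag| − 1 = 1, and hence tw(G) ≤ 1.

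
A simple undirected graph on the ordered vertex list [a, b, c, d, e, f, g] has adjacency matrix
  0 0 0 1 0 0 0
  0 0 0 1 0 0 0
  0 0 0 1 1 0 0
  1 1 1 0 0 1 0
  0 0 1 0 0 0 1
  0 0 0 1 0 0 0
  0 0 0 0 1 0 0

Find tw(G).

A width-1 tree decomposition is:
Bags: B1 = {b, d}  B2 = {c, d}  B3 = {c, e}  B4 = {e, g}  B5 = {a, d}  B6 = {d, f}
Tree: B1–B2, B2–B3, B3–B4, B2–B5, B5–B6
Each bag holds 2 vertices, so the decomposition has width 1, which upper-bounds the treewidth. Since G has at least one edge (e.g. d–b), it is not an edgeless graph, so tw(G) ≥ 1. The upper and lower bounds meet at 1, so that is the treewidth.

1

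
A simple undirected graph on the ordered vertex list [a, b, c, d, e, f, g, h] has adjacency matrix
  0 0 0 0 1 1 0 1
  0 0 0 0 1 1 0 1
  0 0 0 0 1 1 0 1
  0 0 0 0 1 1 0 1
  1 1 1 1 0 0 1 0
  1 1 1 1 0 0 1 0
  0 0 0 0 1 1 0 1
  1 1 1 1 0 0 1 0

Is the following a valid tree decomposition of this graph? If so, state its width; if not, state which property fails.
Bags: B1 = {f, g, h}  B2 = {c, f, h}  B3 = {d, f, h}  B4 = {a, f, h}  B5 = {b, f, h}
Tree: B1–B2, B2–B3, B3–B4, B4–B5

No — vertex e appears in no bag.

A tree decomposition must satisfy three properties: every vertex lies in some bag; for every edge, both endpoints lie together in some bag; and for every vertex, the bags containing it form a connected subtree. Here vertex e appears in no bag, so the decomposition is invalid.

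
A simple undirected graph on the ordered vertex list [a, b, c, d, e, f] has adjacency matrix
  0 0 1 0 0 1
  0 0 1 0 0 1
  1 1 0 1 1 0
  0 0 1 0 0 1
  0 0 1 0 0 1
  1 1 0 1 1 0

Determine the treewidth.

A width-2 tree decomposition is:
Bags: B1 = {c, e, f}  B2 = {c, d, f}  B3 = {b, c, f}  B4 = {a, c, f}
Tree: B1–B2, B2–B3, B3–B4
Each bag holds 3 vertices, so the decomposition has width 2, which upper-bounds the treewidth. Since c–e–f–d–c is a cycle in G, G is not acyclic. Forests are exactly the graphs of treewidth ≤ 1, so tw(G) ≥ 2. Combining the bounds, tw(G) = 2.

2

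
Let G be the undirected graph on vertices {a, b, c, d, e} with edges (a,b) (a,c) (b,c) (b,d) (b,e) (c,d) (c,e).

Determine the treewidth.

2

A width-2 tree decomposition is:
Bags: B1 = {a, b, c}  B2 = {b, c, d}  B3 = {b, c, e}
Tree: B1–B2, B1–B3
The largest bag has 3 vertices, giving width 2; this decomposition certifies tw(G) ≤ 2. For the lower bound, the 3 vertices {b, c, d} are pairwise adjacent, and any tree decomposition puts a clique entirely inside one bag — forcing width ≥ 2. Combining the bounds, tw(G) = 2.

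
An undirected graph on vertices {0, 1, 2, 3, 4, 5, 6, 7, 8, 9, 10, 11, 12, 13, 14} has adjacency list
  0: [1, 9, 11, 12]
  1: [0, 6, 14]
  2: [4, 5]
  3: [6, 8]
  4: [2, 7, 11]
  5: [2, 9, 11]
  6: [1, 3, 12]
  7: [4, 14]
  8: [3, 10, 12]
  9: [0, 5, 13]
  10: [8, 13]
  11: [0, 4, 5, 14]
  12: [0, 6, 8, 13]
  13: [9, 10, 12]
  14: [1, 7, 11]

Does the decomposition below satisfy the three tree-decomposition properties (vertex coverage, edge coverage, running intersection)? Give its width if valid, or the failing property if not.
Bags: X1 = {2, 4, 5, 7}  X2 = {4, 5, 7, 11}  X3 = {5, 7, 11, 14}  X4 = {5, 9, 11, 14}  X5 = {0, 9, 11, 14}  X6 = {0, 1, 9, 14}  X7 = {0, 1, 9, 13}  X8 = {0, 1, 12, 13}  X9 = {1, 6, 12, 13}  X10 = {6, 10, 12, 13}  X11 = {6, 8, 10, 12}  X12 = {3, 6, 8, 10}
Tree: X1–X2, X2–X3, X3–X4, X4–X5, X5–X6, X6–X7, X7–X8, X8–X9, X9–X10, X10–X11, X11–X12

Checking the three conditions: (i) the bags cover all of {0, 1, 2, 3, 4, 5, 6, 7, 8, 9, 10, 11, 12, 13, 14}; (ii) for each edge, some bag contains both endpoints; (iii) the bags containing any fixed vertex form a subtree. All hold, so the decomposition is valid with width 4 − 1 = 3.

Yes; width 3.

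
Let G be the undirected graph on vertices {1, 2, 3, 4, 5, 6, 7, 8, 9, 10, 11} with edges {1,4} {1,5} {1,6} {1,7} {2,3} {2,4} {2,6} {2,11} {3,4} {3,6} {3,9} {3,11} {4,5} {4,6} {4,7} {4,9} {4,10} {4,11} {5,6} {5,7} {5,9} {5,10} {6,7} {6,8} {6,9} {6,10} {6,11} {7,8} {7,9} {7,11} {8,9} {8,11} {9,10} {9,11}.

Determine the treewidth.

4

A width-4 tree decomposition is:
Bags: B1 = {1, 4, 5, 6, 7}  B2 = {4, 5, 6, 7, 9}  B3 = {4, 5, 6, 9, 10}  B4 = {4, 6, 7, 9, 11}  B5 = {6, 7, 8, 9, 11}  B6 = {3, 4, 6, 9, 11}  B7 = {2, 3, 4, 6, 11}
Tree: B1–B2, B2–B3, B2–B4, B4–B5, B4–B6, B6–B7
The largest bag has 5 vertices, giving width 4; this decomposition certifies tw(G) ≤ 4. For the lower bound, the 5 vertices {6, 7, 8, 9, 11} are pairwise adjacent, and any tree decomposition puts a clique entirely inside one bag — forcing width ≥ 4. Combining the bounds, tw(G) = 4.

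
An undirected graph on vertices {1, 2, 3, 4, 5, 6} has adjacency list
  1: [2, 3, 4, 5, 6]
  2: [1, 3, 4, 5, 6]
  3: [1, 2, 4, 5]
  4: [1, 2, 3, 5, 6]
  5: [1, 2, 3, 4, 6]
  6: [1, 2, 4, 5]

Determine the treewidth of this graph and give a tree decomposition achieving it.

Each bag holds 5 vertices, so the decomposition has width 4, which upper-bounds the treewidth. Conversely, {1, 2, 3, 4, 5} is a clique of size 5, and the vertices of any clique must share a bag in every tree decomposition; so some bag has ≥ 5 vertices and tw(G) ≥ 4. Hence tw(G) = 4 exactly.

Treewidth 4.
Bags: B1 = {1, 2, 3, 4, 5}  B2 = {1, 2, 4, 5, 6}
Tree: B1–B2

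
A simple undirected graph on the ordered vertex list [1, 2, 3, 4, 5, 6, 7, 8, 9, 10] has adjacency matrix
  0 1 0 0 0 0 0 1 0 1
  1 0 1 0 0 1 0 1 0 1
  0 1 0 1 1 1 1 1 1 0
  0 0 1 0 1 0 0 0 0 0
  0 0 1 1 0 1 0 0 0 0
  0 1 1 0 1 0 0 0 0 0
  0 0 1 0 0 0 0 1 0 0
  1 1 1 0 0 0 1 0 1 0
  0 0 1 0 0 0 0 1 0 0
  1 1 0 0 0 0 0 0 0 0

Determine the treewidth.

A width-2 tree decomposition is:
Bags: B1 = {2, 3, 8}  B2 = {1, 2, 8}  B3 = {3, 8, 9}  B4 = {3, 7, 8}  B5 = {2, 3, 6}  B6 = {3, 5, 6}  B7 = {3, 4, 5}  B8 = {1, 2, 10}
Tree: B1–B2, B1–B3, B1–B4, B1–B5, B5–B6, B6–B7, B2–B8
Each bag holds 3 vertices, so the decomposition has width 2, which upper-bounds the treewidth. Conversely, {1, 2, 8} is a clique of size 3, and the vertices of any clique must share a bag in every tree decomposition; so some bag has ≥ 3 vertices and tw(G) ≥ 2. Hence tw(G) = 2 exactly.

2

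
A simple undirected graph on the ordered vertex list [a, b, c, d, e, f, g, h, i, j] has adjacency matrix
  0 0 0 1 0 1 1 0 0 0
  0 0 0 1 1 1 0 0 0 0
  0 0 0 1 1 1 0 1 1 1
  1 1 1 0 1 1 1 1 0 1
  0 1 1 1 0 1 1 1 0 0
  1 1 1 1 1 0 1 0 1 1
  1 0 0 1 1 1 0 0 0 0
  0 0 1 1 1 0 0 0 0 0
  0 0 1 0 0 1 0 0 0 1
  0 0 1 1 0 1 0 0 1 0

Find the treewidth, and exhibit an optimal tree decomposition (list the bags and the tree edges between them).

Every bag has size at most 4, so the width is 4 − 1 = 3 and tw(G) ≤ 3. For the lower bound, the 4 vertices {c, d, e, h} are pairwise adjacent, and any tree decomposition puts a clique entirely inside one bag — forcing width ≥ 3. Hence tw(G) = 3 exactly.

Treewidth 3.
One optimal decomposition is:
Bags: B1 = {c, d, e, f}  B2 = {c, d, f, j}  B3 = {c, d, e, h}  B4 = {c, f, i, j}  B5 = {d, e, f, g}  B6 = {b, d, e, f}  B7 = {a, d, f, g}
Tree: B1–B2, B1–B3, B2–B4, B1–B5, B5–B6, B5–B7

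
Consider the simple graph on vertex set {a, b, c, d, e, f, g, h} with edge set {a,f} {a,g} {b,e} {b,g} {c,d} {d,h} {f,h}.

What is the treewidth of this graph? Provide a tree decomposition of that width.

Each bag holds 2 vertices, so the decomposition has width 1, which upper-bounds the treewidth. G has an edge, so its treewidth is at least 1. Therefore the treewidth is 1.

Treewidth 1.
One such decomposition:
Bags: B1 = {c, d}  B2 = {d, h}  B3 = {f, h}  B4 = {a, f}  B5 = {a, g}  B6 = {b, g}  B7 = {b, e}
Tree: B1–B2, B2–B3, B3–B4, B4–B5, B5–B6, B6–B7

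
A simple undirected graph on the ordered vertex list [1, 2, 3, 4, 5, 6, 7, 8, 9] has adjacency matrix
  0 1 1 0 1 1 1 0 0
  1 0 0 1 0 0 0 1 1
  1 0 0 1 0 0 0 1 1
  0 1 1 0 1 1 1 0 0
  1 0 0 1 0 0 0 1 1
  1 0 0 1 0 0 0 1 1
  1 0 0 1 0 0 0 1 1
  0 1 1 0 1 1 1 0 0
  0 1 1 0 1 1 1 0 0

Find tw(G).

A width-4 tree decomposition is:
Bags: B1 = {1, 4, 6, 8, 9}  B2 = {1, 4, 5, 8, 9}  B3 = {1, 2, 4, 8, 9}  B4 = {1, 4, 7, 8, 9}  B5 = {1, 3, 4, 8, 9}
Tree: B1–B2, B2–B3, B3–B4, B4–B5
The largest bag has 5 vertices, giving width 4; this decomposition certifies tw(G) ≤ 4. For the lower bound: the 5 vertex sets {1,6}, {4,5}, {2,8}, {9}, {7} are disjoint, each induces a connected subgraph, and every pair is joined by at least one edge of G. Contracting each set to a single vertex therefore yields K_{5} as a minor, and since treewidth is minor-monotone, tw(G) ≥ tw(K_{5}) = 4. Combining the bounds, tw(G) = 4.

4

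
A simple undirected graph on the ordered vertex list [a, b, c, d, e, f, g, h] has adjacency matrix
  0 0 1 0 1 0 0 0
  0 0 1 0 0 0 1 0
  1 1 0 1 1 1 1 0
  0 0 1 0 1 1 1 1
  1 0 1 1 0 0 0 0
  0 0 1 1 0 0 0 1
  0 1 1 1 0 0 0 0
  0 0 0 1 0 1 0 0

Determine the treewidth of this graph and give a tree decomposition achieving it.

Treewidth 2.
One such decomposition:
Bags: B1 = {c, d, f}  B2 = {c, d, g}  B3 = {b, c, g}  B4 = {c, d, e}  B5 = {d, f, h}  B6 = {a, c, e}
Tree: B1–B2, B2–B3, B2–B4, B1–B5, B4–B6

Each bag holds 3 vertices, so the decomposition has width 2, which upper-bounds the treewidth. On the other hand G contains the 3-clique {d, f, h}. A clique must lie in a single bag of any decomposition, so no decomposition can have width below 2. The upper and lower bounds meet at 2, so that is the treewidth.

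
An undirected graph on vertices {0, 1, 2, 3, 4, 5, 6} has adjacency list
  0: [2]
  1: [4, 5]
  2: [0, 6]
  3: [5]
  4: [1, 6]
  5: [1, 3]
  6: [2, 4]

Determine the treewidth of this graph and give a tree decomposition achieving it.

Treewidth 1.
One optimal decomposition is:
Bags: B1 = {3, 5}  B2 = {1, 5}  B3 = {1, 4}  B4 = {4, 6}  B5 = {2, 6}  B6 = {0, 2}
Tree: B1–B2, B2–B3, B3–B4, B4–B5, B5–B6

Every bag has size at most 2, so the width is 2 − 1 = 1 and tw(G) ≤ 1. G has an edge, so its treewidth is at least 1. Combining the bounds, tw(G) = 1.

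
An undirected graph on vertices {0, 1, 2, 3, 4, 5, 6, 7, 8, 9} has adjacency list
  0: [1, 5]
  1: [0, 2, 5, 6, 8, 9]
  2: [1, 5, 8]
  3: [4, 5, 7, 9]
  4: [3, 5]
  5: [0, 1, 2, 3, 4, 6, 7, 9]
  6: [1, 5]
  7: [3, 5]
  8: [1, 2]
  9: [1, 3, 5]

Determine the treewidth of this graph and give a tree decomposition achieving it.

Each bag holds 3 vertices, so the decomposition has width 2, which upper-bounds the treewidth. Conversely, {1, 2, 8} is a clique of size 3, and the vertices of any clique must share a bag in every tree decomposition; so some bag has ≥ 3 vertices and tw(G) ≥ 2. Combining the bounds, tw(G) = 2.

Treewidth 2.
Bags: B1 = {0, 1, 5}  B2 = {1, 5, 9}  B3 = {1, 2, 5}  B4 = {3, 5, 9}  B5 = {3, 4, 5}  B6 = {1, 2, 8}  B7 = {1, 5, 6}  B8 = {3, 5, 7}
Tree: B1–B2, B2–B3, B2–B4, B4–B5, B3–B6, B3–B7, B5–B8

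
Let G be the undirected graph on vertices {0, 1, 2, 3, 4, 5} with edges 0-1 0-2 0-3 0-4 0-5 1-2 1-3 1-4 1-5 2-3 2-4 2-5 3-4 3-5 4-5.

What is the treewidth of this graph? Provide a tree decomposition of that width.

Treewidth 5.
Bags: B1 = {0, 1, 2, 3, 4, 5}
Tree: (single bag)

With just one bag of size 6, the width is 6 − 1 = 5, so tw(G) ≤ 5. Conversely, {0, 1, 2, 3, 4, 5} is a clique of size 6, and the vertices of any clique must share a bag in every tree decomposition; so some bag has ≥ 6 vertices and tw(G) ≥ 5. Hence tw(G) = 5 exactly.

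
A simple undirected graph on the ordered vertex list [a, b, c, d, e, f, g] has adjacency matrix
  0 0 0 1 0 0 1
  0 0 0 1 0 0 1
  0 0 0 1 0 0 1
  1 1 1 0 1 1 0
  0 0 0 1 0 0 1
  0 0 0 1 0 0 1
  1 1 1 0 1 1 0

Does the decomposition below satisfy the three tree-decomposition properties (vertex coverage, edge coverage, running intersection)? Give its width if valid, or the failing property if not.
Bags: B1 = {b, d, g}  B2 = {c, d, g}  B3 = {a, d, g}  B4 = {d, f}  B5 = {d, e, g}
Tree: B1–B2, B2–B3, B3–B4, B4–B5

No — edge (g,f) lies in no bag.

A tree decomposition must satisfy three properties: every vertex lies in some bag; for every edge, both endpoints lie together in some bag; and for every vertex, the bags containing it form a connected subtree. Here edge (g,f) lies in no bag, so the decomposition is invalid.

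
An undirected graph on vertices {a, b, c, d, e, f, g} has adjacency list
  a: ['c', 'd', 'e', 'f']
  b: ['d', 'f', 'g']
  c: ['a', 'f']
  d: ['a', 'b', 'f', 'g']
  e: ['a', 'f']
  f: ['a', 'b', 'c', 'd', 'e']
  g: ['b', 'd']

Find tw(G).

2

A width-2 tree decomposition is:
Bags: B1 = {b, d, f}  B2 = {a, d, f}  B3 = {a, c, f}  B4 = {b, d, g}  B5 = {a, e, f}
Tree: B1–B2, B2–B3, B1–B4, B3–B5
Every bag has size at most 3, so the width is 3 − 1 = 2 and tw(G) ≤ 2. Conversely, {b, d, g} is a clique of size 3, and the vertices of any clique must share a bag in every tree decomposition; so some bag has ≥ 3 vertices and tw(G) ≥ 2. Combining the bounds, tw(G) = 2.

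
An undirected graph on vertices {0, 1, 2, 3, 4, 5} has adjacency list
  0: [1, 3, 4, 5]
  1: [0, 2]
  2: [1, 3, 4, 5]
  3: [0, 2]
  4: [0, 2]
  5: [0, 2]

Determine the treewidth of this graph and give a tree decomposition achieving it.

Every bag has size at most 3, so the width is 3 − 1 = 2 and tw(G) ≤ 2. For the lower bound, G contains the cycle 0–4–2–1–0, so G is not a forest; only forests have treewidth ≤ 1, hence tw(G) ≥ 2. The upper and lower bounds meet at 2, so that is the treewidth.

Treewidth 2.
One such decomposition:
Bags: B1 = {0, 2, 4}  B2 = {0, 1, 2}  B3 = {0, 2, 3}  B4 = {0, 2, 5}
Tree: B1–B2, B2–B3, B3–B4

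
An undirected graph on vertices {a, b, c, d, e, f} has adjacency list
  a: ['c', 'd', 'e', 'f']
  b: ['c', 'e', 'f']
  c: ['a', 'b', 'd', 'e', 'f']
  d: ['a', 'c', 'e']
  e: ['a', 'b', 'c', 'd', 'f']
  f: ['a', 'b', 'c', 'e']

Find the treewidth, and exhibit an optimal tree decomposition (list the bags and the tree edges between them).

Treewidth 3.
Bags: B1 = {a, c, e, f}  B2 = {a, c, d, e}  B3 = {b, c, e, f}
Tree: B1–B2, B1–B3

Each bag holds 4 vertices, so the decomposition has width 3, which upper-bounds the treewidth. On the other hand G contains the 4-clique {a, c, d, e}. A clique must lie in a single bag of any decomposition, so no decomposition can have width below 3. Hence tw(G) = 3 exactly.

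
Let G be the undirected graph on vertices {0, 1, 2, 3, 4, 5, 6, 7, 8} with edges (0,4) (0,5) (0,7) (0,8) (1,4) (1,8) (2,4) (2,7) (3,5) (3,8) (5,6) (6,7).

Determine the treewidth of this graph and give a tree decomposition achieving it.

Treewidth 3.
One such decomposition:
Bags: B1 = {1, 3, 4, 8}  B2 = {0, 3, 4, 8}  B3 = {0, 3, 4, 5}  B4 = {0, 2, 4, 5}  B5 = {0, 2, 5, 7}  B6 = {2, 5, 6, 7}
Tree: B1–B2, B2–B3, B3–B4, B4–B5, B5–B6

The largest bag has 4 vertices, giving width 3; this decomposition certifies tw(G) ≤ 3. For the lower bound: the 4 vertex sets {1,3,8}, {4}, {0}, {2,5,6,7} are disjoint, each induces a connected subgraph, and every pair is joined by at least one edge of G. Contracting each set to a single vertex therefore yields K_{4} as a minor, and since treewidth is minor-monotone, tw(G) ≥ tw(K_{4}) = 3. Combining the bounds, tw(G) = 3.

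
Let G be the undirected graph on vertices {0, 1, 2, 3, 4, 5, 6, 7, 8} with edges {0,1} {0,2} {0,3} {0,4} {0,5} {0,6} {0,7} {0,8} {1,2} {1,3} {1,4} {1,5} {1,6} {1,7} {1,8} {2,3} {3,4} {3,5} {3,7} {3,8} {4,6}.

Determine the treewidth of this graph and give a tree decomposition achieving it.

Every bag has size at most 4, so the width is 4 − 1 = 3 and tw(G) ≤ 3. On the other hand G contains the 4-clique {0, 1, 2, 3}. A clique must lie in a single bag of any decomposition, so no decomposition can have width below 3. The upper and lower bounds meet at 3, so that is the treewidth.

Treewidth 3.
One optimal decomposition is:
Bags: B1 = {0, 1, 2, 3}  B2 = {0, 1, 3, 8}  B3 = {0, 1, 3, 7}  B4 = {0, 1, 3, 4}  B5 = {0, 1, 3, 5}  B6 = {0, 1, 4, 6}
Tree: B1–B2, B2–B3, B2–B4, B4–B5, B4–B6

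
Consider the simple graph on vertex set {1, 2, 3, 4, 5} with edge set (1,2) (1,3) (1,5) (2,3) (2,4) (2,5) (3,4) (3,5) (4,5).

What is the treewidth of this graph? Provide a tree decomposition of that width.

Treewidth 3.
One optimal decomposition is:
Bags: B1 = {2, 3, 4, 5}  B2 = {1, 2, 3, 5}
Tree: B1–B2

The largest bag has 4 vertices, giving width 3; this decomposition certifies tw(G) ≤ 3. Conversely, {1, 2, 3, 5} is a clique of size 4, and the vertices of any clique must share a bag in every tree decomposition; so some bag has ≥ 4 vertices and tw(G) ≥ 3. Therefore the treewidth is 3.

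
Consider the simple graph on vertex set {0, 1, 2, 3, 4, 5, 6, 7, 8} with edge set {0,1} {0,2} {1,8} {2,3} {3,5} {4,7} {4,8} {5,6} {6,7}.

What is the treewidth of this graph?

A width-2 tree decomposition is:
Bags: B1 = {1, 4, 8}  B2 = {1, 4, 7}  B3 = {1, 6, 7}  B4 = {1, 5, 6}  B5 = {1, 3, 5}  B6 = {1, 2, 3}  B7 = {0, 1, 2}
Tree: B1–B2, B2–B3, B3–B4, B4–B5, B5–B6, B6–B7
Every bag has size at most 3, so the width is 3 − 1 = 2 and tw(G) ≤ 2. The edges 1–8–4–7–6–5–3–2–0–1 form a cycle, so G is not a tree and its treewidth is at least 2. Combining the bounds, tw(G) = 2.

2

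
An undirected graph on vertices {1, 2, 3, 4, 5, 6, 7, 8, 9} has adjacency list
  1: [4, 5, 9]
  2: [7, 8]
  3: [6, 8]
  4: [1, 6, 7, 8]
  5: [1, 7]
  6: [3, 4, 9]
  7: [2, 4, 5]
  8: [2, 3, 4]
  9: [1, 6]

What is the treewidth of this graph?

A width-3 tree decomposition is:
Bags: B1 = {1, 3, 6, 9}  B2 = {1, 3, 4, 6}  B3 = {1, 3, 4, 8}  B4 = {1, 4, 5, 8}  B5 = {4, 5, 7, 8}  B6 = {2, 5, 7, 8}
Tree: B1–B2, B2–B3, B3–B4, B4–B5, B5–B6
The largest bag has 4 vertices, giving width 3; this decomposition certifies tw(G) ≤ 3. For the lower bound: the 4 vertex sets {3,6,9}, {1}, {4}, {2,5,7,8} are disjoint, each induces a connected subgraph, and every pair is joined by at least one edge of G. Contracting each set to a single vertex therefore yields K_{4} as a minor, and since treewidth is minor-monotone, tw(G) ≥ tw(K_{4}) = 3. Combining the bounds, tw(G) = 3.

3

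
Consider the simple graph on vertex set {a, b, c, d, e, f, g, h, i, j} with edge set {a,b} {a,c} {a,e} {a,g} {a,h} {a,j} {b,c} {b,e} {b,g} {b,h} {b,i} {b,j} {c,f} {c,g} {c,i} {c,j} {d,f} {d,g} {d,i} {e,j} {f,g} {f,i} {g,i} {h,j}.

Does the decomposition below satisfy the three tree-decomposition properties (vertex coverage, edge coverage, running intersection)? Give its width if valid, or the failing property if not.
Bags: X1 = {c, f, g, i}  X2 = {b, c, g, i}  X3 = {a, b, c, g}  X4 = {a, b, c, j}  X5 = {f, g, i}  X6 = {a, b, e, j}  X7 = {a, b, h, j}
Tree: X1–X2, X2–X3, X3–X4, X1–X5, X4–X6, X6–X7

A tree decomposition must satisfy three properties: every vertex lies in some bag; for every edge, both endpoints lie together in some bag; and for every vertex, the bags containing it form a connected subtree. Here vertex d appears in no bag, so the decomposition is invalid.

No — vertex d appears in no bag.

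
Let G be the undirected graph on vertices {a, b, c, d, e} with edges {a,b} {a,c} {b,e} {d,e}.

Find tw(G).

A width-1 tree decomposition is:
Bags: B1 = {a, c}  B2 = {a, b}  B3 = {b, e}  B4 = {d, e}
Tree: B1–B2, B2–B3, B3–B4
The largest bag has 2 vertices, giving width 1; this decomposition certifies tw(G) ≤ 1. G has an edge, so its treewidth is at least 1. The upper and lower bounds meet at 1, so that is the treewidth.

1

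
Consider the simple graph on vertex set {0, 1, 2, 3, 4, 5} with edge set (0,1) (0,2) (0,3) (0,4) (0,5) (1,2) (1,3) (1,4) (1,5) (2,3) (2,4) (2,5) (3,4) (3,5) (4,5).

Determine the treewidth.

A width-5 tree decomposition is:
Bags: B1 = {0, 1, 2, 3, 4, 5}
Tree: (single bag)
With just one bag of size 6, the width is 6 − 1 = 5, so tw(G) ≤ 5. Conversely, {0, 1, 2, 3, 4, 5} is a clique of size 6, and the vertices of any clique must share a bag in every tree decomposition; so some bag has ≥ 6 vertices and tw(G) ≥ 5. Therefore the treewidth is 5.

5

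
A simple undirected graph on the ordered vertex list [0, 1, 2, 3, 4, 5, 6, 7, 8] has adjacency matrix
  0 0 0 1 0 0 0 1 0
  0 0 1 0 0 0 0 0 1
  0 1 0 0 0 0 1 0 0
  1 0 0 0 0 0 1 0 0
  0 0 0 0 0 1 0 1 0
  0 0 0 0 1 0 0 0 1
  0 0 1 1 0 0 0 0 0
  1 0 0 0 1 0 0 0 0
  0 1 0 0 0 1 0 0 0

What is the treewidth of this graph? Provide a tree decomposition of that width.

Treewidth 2.
One such decomposition:
Bags: B1 = {1, 2, 6}  B2 = {1, 6, 8}  B3 = {5, 6, 8}  B4 = {4, 5, 6}  B5 = {4, 6, 7}  B6 = {0, 6, 7}  B7 = {0, 3, 6}
Tree: B1–B2, B2–B3, B3–B4, B4–B5, B5–B6, B6–B7

The largest bag has 3 vertices, giving width 2; this decomposition certifies tw(G) ≤ 2. For the lower bound, G contains the cycle 6–2–1–8–5–4–7–0–3–6, so G is not a forest; only forests have treewidth ≤ 1, hence tw(G) ≥ 2. Combining the bounds, tw(G) = 2.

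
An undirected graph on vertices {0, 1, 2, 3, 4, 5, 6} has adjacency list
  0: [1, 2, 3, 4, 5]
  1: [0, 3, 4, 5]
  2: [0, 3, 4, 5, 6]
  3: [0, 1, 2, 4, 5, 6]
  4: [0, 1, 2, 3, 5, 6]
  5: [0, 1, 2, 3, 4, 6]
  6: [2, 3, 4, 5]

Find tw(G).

A width-4 tree decomposition is:
Bags: B1 = {0, 2, 3, 4, 5}  B2 = {0, 1, 3, 4, 5}  B3 = {2, 3, 4, 5, 6}
Tree: B1–B2, B1–B3
The largest bag has 5 vertices, giving width 4; this decomposition certifies tw(G) ≤ 4. Conversely, {0, 1, 3, 4, 5} is a clique of size 5, and the vertices of any clique must share a bag in every tree decomposition; so some bag has ≥ 5 vertices and tw(G) ≥ 4. Hence tw(G) = 4 exactly.

4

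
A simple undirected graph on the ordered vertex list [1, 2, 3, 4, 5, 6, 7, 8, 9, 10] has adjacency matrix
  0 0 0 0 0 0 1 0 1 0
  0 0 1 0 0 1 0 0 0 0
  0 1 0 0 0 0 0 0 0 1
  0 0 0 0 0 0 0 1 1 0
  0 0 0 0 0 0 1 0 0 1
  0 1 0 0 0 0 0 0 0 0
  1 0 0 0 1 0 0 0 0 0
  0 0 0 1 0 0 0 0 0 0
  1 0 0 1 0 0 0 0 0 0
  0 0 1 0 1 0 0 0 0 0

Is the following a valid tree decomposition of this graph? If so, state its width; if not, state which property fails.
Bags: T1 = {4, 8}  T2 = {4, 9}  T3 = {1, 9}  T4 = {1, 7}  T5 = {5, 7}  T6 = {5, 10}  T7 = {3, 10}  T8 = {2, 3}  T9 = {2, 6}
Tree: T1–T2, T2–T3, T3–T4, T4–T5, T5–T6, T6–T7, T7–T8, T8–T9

Checking the three conditions: (i) the bags cover all of {1, 2, 3, 4, 5, 6, 7, 8, 9, 10}; (ii) for each edge, some bag contains both endpoints; (iii) the bags containing any fixed vertex form a subtree. All hold, so the decomposition is valid with width 2 − 1 = 1.

Yes; width 1.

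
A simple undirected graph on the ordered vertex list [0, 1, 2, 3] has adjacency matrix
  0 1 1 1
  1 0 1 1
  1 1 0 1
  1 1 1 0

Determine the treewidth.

A width-3 tree decomposition is:
Bags: B1 = {0, 1, 2, 3}
Tree: (single bag)
A single bag containing all 4 vertices is trivially a valid decomposition of width 3. Conversely, {0, 1, 2, 3} is a clique of size 4, and the vertices of any clique must share a bag in every tree decomposition; so some bag has ≥ 4 vertices and tw(G) ≥ 3. Hence tw(G) = 3 exactly.

3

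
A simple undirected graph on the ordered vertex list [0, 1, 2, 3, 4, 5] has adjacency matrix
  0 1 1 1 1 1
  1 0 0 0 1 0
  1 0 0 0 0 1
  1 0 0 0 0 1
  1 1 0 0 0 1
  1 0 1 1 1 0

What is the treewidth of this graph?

2

A width-2 tree decomposition is:
Bags: B1 = {0, 2, 5}  B2 = {0, 4, 5}  B3 = {0, 1, 4}  B4 = {0, 3, 5}
Tree: B1–B2, B2–B3, B2–B4
The largest bag has 3 vertices, giving width 2; this decomposition certifies tw(G) ≤ 2. On the other hand G contains the 3-clique {0, 1, 4}. A clique must lie in a single bag of any decomposition, so no decomposition can have width below 2. Therefore the treewidth is 2.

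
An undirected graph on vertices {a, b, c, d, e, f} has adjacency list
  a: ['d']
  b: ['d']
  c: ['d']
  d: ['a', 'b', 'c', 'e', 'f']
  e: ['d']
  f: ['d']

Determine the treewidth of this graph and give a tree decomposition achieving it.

Each bag holds 2 vertices, so the decomposition has width 1, which upper-bounds the treewidth. Since G has at least one edge (e.g. b–d), it is not an edgeless graph, so tw(G) ≥ 1. Therefore the treewidth is 1.

Treewidth 1.
Bags: B1 = {b, d}  B2 = {d, f}  B3 = {d, e}  B4 = {a, d}  B5 = {c, d}
Tree: B1–B2, B2–B3, B2–B4, B4–B5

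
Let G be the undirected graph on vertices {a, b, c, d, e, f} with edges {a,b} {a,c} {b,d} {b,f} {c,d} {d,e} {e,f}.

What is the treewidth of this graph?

A width-2 tree decomposition is:
Bags: B1 = {a, b, c}  B2 = {b, c, d}  B3 = {b, d, f}  B4 = {d, e, f}
Tree: B1–B2, B2–B3, B3–B4
Each bag holds 3 vertices, so the decomposition has width 2, which upper-bounds the treewidth. For the lower bound, G contains the cycle a–c–d–b–a, so G is not a forest; only forests have treewidth ≤ 1, hence tw(G) ≥ 2. Combining the bounds, tw(G) = 2.

2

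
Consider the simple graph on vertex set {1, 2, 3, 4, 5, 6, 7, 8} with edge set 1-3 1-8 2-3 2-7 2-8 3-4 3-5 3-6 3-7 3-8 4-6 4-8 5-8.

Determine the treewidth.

A width-2 tree decomposition is:
Bags: B1 = {3, 4, 8}  B2 = {2, 3, 8}  B3 = {3, 5, 8}  B4 = {2, 3, 7}  B5 = {3, 4, 6}  B6 = {1, 3, 8}
Tree: B1–B2, B1–B3, B2–B4, B1–B5, B3–B6
Each bag holds 3 vertices, so the decomposition has width 2, which upper-bounds the treewidth. On the other hand G contains the 3-clique {1, 3, 8}. A clique must lie in a single bag of any decomposition, so no decomposition can have width below 2. Combining the bounds, tw(G) = 2.

2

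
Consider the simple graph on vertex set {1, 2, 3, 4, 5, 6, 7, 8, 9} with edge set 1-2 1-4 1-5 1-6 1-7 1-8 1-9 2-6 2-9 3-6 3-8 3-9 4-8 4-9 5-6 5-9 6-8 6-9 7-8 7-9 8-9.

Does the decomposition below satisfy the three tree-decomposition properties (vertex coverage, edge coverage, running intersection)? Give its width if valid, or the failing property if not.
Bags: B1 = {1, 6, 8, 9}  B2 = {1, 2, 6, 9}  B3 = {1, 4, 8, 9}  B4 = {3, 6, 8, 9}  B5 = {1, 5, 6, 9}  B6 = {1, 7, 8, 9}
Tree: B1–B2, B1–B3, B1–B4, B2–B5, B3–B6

Every vertex of G appears in some bag (union = {1, 2, 3, 4, 5, 6, 7, 8, 9}); every edge is covered by a bag; and for each vertex v the set of bags containing v is connected in the bag tree. The decomposition is therefore valid. The largest bag has 4 vertices, so the width is 3.

Yes; width 3.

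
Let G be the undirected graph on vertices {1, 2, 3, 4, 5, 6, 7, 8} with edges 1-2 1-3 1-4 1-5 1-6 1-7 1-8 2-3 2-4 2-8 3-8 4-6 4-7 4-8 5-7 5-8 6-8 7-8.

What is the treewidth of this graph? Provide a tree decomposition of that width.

Every bag has size at most 4, so the width is 4 − 1 = 3 and tw(G) ≤ 3. For the lower bound, the 4 vertices {1, 2, 3, 8} are pairwise adjacent, and any tree decomposition puts a clique entirely inside one bag — forcing width ≥ 3. The upper and lower bounds meet at 3, so that is the treewidth.

Treewidth 3.
Bags: B1 = {1, 2, 3, 8}  B2 = {1, 2, 4, 8}  B3 = {1, 4, 7, 8}  B4 = {1, 5, 7, 8}  B5 = {1, 4, 6, 8}
Tree: B1–B2, B2–B3, B3–B4, B3–B5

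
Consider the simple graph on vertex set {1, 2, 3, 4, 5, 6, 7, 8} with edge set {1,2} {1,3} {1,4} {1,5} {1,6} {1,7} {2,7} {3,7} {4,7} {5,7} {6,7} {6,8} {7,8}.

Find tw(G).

2

A width-2 tree decomposition is:
Bags: B1 = {1, 6, 7}  B2 = {1, 2, 7}  B3 = {1, 4, 7}  B4 = {1, 3, 7}  B5 = {1, 5, 7}  B6 = {6, 7, 8}
Tree: B1–B2, B2–B3, B3–B4, B4–B5, B1–B6
The largest bag has 3 vertices, giving width 2; this decomposition certifies tw(G) ≤ 2. Conversely, {6, 7, 8} is a clique of size 3, and the vertices of any clique must share a bag in every tree decomposition; so some bag has ≥ 3 vertices and tw(G) ≥ 2. The upper and lower bounds meet at 2, so that is the treewidth.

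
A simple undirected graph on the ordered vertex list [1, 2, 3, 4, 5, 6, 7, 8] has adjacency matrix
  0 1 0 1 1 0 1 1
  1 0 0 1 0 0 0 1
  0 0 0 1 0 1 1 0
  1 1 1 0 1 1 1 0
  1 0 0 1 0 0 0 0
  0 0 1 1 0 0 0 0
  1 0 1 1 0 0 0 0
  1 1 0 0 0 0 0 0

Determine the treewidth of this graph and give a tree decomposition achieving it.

Treewidth 2.
Bags: B1 = {1, 2, 4}  B2 = {1, 4, 7}  B3 = {3, 4, 7}  B4 = {1, 2, 8}  B5 = {1, 4, 5}  B6 = {3, 4, 6}
Tree: B1–B2, B2–B3, B1–B4, B2–B5, B3–B6

The largest bag has 3 vertices, giving width 2; this decomposition certifies tw(G) ≤ 2. For the lower bound, the 3 vertices {1, 2, 8} are pairwise adjacent, and any tree decomposition puts a clique entirely inside one bag — forcing width ≥ 2. Therefore the treewidth is 2.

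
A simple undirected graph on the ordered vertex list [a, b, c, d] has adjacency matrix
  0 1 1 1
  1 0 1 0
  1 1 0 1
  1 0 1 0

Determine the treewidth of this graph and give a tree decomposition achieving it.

Treewidth 2.
One such decomposition:
Bags: B1 = {a, b, c}  B2 = {a, c, d}
Tree: B1–B2

Every bag has size at most 3, so the width is 3 − 1 = 2 and tw(G) ≤ 2. On the other hand G contains the 3-clique {a, c, d}. A clique must lie in a single bag of any decomposition, so no decomposition can have width below 2. The upper and lower bounds meet at 2, so that is the treewidth.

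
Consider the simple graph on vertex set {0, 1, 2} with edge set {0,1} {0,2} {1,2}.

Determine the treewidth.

2

A width-2 tree decomposition is:
Bags: B1 = {0, 1, 2}
Tree: (single bag)
A single bag containing all 3 vertices is trivially a valid decomposition of width 2. Conversely, {0, 1, 2} is a clique of size 3, and the vertices of any clique must share a bag in every tree decomposition; so some bag has ≥ 3 vertices and tw(G) ≥ 2. Hence tw(G) = 2 exactly.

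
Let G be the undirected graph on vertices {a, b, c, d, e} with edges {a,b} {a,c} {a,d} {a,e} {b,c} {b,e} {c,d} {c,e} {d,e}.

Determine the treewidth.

3

A width-3 tree decomposition is:
Bags: B1 = {a, c, d, e}  B2 = {a, b, c, e}
Tree: B1–B2
Each bag holds 4 vertices, so the decomposition has width 3, which upper-bounds the treewidth. For the lower bound, the 4 vertices {a, c, d, e} are pairwise adjacent, and any tree decomposition puts a clique entirely inside one bag — forcing width ≥ 3. Hence tw(G) = 3 exactly.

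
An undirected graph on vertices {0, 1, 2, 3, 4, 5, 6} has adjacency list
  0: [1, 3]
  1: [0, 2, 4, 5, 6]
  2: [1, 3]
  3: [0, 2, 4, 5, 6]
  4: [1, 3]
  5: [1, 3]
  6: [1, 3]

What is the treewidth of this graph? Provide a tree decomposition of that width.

Treewidth 2.
Bags: B1 = {1, 3, 5}  B2 = {1, 3, 4}  B3 = {1, 2, 3}  B4 = {0, 1, 3}  B5 = {1, 3, 6}
Tree: B1–B2, B2–B3, B3–B4, B4–B5

The largest bag has 3 vertices, giving width 2; this decomposition certifies tw(G) ≤ 2. Since 3–5–1–4–3 is a cycle in G, G is not acyclic. Forests are exactly the graphs of treewidth ≤ 1, so tw(G) ≥ 2. The upper and lower bounds meet at 2, so that is the treewidth.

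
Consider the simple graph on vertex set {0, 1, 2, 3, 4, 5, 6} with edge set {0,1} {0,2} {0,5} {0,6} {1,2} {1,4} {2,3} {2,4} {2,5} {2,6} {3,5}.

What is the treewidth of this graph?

2

A width-2 tree decomposition is:
Bags: B1 = {0, 2, 6}  B2 = {0, 2, 5}  B3 = {0, 1, 2}  B4 = {2, 3, 5}  B5 = {1, 2, 4}
Tree: B1–B2, B2–B3, B2–B4, B3–B5
Each bag holds 3 vertices, so the decomposition has width 2, which upper-bounds the treewidth. Conversely, {0, 1, 2} is a clique of size 3, and the vertices of any clique must share a bag in every tree decomposition; so some bag has ≥ 3 vertices and tw(G) ≥ 2. Combining the bounds, tw(G) = 2.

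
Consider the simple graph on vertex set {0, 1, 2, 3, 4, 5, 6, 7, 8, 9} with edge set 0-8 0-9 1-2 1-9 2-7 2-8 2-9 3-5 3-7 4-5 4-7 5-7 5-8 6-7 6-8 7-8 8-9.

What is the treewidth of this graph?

2

A width-2 tree decomposition is:
Bags: B1 = {2, 8, 9}  B2 = {2, 7, 8}  B3 = {5, 7, 8}  B4 = {3, 5, 7}  B5 = {0, 8, 9}  B6 = {6, 7, 8}  B7 = {1, 2, 9}  B8 = {4, 5, 7}
Tree: B1–B2, B2–B3, B3–B4, B1–B5, B3–B6, B1–B7, B3–B8
Each bag holds 3 vertices, so the decomposition has width 2, which upper-bounds the treewidth. For the lower bound, the 3 vertices {0, 8, 9} are pairwise adjacent, and any tree decomposition puts a clique entirely inside one bag — forcing width ≥ 2. Combining the bounds, tw(G) = 2.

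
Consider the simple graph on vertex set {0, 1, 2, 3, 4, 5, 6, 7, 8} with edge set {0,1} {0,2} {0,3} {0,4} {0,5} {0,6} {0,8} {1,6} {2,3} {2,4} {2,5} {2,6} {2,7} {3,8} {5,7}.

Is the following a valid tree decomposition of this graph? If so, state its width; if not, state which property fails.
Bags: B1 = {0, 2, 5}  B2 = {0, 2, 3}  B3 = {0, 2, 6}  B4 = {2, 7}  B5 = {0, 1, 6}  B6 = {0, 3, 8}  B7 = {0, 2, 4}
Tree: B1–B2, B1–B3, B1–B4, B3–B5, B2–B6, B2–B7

A tree decomposition must satisfy three properties: every vertex lies in some bag; for every edge, both endpoints lie together in some bag; and for every vertex, the bags containing it form a connected subtree. Here edge (5,7) lies in no bag, so the decomposition is invalid.

No — edge (5,7) lies in no bag.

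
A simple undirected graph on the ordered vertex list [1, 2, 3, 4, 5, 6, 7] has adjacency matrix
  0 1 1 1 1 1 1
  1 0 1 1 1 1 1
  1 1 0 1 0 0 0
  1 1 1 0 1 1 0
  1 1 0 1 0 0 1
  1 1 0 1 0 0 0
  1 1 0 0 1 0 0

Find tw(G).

A width-3 tree decomposition is:
Bags: B1 = {1, 2, 3, 4}  B2 = {1, 2, 4, 5}  B3 = {1, 2, 4, 6}  B4 = {1, 2, 5, 7}
Tree: B1–B2, B1–B3, B2–B4
The largest bag has 4 vertices, giving width 3; this decomposition certifies tw(G) ≤ 3. Conversely, {1, 2, 3, 4} is a clique of size 4, and the vertices of any clique must share a bag in every tree decomposition; so some bag has ≥ 4 vertices and tw(G) ≥ 3. The upper and lower bounds meet at 3, so that is the treewidth.

3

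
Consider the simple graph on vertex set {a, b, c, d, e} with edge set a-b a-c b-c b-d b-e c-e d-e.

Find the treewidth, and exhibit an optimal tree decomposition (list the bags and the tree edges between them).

Every bag has size at most 3, so the width is 3 − 1 = 2 and tw(G) ≤ 2. On the other hand G contains the 3-clique {b, d, e}. A clique must lie in a single bag of any decomposition, so no decomposition can have width below 2. The upper and lower bounds meet at 2, so that is the treewidth.

Treewidth 2.
One such decomposition:
Bags: B1 = {b, c, e}  B2 = {a, b, c}  B3 = {b, d, e}
Tree: B1–B2, B1–B3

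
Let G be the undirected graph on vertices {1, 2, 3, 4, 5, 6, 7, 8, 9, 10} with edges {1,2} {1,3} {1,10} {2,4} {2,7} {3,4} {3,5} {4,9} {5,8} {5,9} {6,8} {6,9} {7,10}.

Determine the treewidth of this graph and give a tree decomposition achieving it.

The largest bag has 3 vertices, giving width 2; this decomposition certifies tw(G) ≤ 2. Since 10–7–2–1–10 is a cycle in G, G is not acyclic. Forests are exactly the graphs of treewidth ≤ 1, so tw(G) ≥ 2. Hence tw(G) = 2 exactly.

Treewidth 2.
One optimal decomposition is:
Bags: B1 = {1, 7, 10}  B2 = {1, 2, 7}  B3 = {1, 2, 3}  B4 = {2, 3, 4}  B5 = {3, 4, 5}  B6 = {4, 5, 9}  B7 = {5, 8, 9}  B8 = {6, 8, 9}
Tree: B1–B2, B2–B3, B3–B4, B4–B5, B5–B6, B6–B7, B7–B8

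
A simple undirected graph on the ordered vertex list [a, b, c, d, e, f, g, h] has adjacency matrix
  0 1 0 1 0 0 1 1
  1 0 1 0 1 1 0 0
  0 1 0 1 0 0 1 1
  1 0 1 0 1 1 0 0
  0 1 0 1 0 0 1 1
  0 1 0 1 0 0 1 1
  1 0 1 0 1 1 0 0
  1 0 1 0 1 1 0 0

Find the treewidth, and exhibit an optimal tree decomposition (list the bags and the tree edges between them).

Treewidth 4.
Bags: B1 = {a, c, e, f, h}  B2 = {a, b, c, e, f}  B3 = {a, c, e, f, g}  B4 = {a, c, d, e, f}
Tree: B1–B2, B2–B3, B3–B4

The largest bag has 5 vertices, giving width 4; this decomposition certifies tw(G) ≤ 4. For the lower bound: the 5 vertex sets {c,h}, {b,f}, {e,g}, {a}, {d} are disjoint, each induces a connected subgraph, and every pair is joined by at least one edge of G. Contracting each set to a single vertex therefore yields K_{5} as a minor, and since treewidth is minor-monotone, tw(G) ≥ tw(K_{5}) = 4. Hence tw(G) = 4 exactly.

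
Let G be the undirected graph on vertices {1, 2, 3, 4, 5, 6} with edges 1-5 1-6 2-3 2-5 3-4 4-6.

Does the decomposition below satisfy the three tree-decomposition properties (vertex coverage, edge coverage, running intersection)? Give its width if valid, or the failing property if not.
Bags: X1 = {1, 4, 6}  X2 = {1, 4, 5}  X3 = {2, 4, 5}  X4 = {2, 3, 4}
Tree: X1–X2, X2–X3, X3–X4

Yes; width 2.

Vertex coverage: the bags together contain {1, 2, 3, 4, 5, 6}, the full vertex set. Edge coverage: each edge of G has both endpoints in at least one bag. Running intersection: for every vertex, the bags containing it form a connected subtree. All three properties hold, so this is a valid tree decomposition of width max|bag| − 1 = 2, and hence tw(G) ≤ 2.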